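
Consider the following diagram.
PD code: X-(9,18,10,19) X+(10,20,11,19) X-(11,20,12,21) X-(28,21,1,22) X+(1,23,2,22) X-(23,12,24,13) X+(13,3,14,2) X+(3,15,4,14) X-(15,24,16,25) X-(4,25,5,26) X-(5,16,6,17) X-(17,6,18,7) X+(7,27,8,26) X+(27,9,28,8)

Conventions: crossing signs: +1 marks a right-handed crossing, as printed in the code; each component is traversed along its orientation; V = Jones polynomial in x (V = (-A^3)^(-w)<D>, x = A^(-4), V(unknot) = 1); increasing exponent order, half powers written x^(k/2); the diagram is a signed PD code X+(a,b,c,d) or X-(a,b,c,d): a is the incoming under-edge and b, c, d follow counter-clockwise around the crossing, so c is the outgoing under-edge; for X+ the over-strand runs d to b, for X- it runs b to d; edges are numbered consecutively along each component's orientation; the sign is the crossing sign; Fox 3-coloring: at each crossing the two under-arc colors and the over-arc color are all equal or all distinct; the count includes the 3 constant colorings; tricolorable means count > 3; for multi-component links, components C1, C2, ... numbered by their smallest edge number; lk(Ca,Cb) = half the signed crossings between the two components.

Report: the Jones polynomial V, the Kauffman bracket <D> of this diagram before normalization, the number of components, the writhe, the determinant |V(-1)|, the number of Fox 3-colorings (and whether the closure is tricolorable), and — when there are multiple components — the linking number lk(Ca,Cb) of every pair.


V = -x^-4 + x^-3 + x^-1
<D> = A^-2 + A^6 - A^10 (w = -2)
1 component over 14 crossings, w = -2
9 Fox colorings among 3^14, |V(-1)| = 3: tricolorable
why: w = -2 (over 14 crossings) is diagram-only; (-A^3)^(2) removes it from V


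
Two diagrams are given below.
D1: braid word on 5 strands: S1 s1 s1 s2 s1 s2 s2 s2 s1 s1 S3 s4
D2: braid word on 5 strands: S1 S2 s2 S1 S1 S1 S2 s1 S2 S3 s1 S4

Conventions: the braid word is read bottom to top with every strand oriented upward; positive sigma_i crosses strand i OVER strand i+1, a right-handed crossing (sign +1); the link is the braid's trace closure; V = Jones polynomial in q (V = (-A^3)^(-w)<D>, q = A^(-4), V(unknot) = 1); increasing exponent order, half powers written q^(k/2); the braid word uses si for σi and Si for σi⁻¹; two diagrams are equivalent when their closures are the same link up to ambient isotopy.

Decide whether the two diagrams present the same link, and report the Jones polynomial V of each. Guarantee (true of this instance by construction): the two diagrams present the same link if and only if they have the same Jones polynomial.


equivalent: no
D1 (bracket -A^-16 + A^-12 - A^-8 + A^-4 - 1 + A^4 + A^12; 12 crossings at w = +8): V = q^3 + q^5 - q^6 + q^7 - q^8 + q^9 - q^10
V(D2) = -q^-6 + q^-5 - q^-4 + 2q^-3 - q^-2 + q^-1  (w -6, c 12, <D> = A^-14 - A^-10 + 2A^-6 - A^-2 + A^2 - A^6)
key observation: 2 values of V(q) split the 2 diagrams


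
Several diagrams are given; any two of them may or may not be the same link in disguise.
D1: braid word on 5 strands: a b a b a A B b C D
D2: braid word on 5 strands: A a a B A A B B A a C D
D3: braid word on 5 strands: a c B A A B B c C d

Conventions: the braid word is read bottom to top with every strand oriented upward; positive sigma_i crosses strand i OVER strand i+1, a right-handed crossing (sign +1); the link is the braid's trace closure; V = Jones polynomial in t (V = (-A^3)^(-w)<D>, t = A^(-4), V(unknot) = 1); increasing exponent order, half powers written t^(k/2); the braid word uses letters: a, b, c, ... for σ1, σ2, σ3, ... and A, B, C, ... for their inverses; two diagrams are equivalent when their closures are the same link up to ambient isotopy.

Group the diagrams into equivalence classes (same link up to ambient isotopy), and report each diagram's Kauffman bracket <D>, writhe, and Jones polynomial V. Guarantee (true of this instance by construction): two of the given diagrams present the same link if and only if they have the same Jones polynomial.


classes: {D1} | {D2, D3}
V(D1) = t + t^3 - t^4  [10 crossings, <D> = -A^-10 + A^-6 + A^2, w = +2]
D2 (bracket A^-14 - A^-10 + 2A^-6 - A^-2 + A^2 - A^6; 12 crossings at w = -6): V = -t^-6 + t^-5 - t^-4 + 2t^-3 - t^-2 + t^-1
V(D3) = -t^-6 + t^-5 - t^-4 + 2t^-3 - t^-2 + t^-1  (w -2, c 10, <D> = A^-2 - A^2 + 2A^6 - A^10 + A^14 - A^18)
insight: comparing 3 Jones polynomials yields 2 groups


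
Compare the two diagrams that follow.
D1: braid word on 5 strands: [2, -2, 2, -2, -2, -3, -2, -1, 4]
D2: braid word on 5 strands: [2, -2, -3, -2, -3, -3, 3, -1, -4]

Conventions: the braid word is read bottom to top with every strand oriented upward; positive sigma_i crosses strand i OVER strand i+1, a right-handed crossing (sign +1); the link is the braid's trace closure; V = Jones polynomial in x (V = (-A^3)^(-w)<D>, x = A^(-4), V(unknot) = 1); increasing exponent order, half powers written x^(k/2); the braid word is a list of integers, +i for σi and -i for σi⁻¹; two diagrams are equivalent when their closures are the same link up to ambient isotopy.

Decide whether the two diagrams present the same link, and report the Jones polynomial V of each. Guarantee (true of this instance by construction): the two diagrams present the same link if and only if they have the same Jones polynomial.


equivalent: yes
V(D1) = -x^(-5/2) - x^(-1/2)  (w -3, c 9, <D> = A^-7 + A)
V(D2) = -x^(-5/2) - x^(-1/2)  [9 crossings, <D> = A^-13 + A^-5, w = -5]
key observation: all 2 diagrams share one V(x), hence one class


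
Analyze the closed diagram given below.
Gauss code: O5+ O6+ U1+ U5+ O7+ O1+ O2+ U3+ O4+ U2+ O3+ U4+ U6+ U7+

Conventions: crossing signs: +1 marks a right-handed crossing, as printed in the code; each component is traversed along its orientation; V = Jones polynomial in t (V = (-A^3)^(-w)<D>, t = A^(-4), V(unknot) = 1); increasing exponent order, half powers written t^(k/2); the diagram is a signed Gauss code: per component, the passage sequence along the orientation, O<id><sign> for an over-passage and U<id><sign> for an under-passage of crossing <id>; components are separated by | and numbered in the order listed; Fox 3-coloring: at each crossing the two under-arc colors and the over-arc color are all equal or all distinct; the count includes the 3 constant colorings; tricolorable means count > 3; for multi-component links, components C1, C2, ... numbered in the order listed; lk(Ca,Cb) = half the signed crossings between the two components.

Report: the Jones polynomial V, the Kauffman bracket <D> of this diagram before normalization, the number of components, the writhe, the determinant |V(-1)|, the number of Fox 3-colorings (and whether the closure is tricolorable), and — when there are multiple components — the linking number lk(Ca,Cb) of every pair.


V = t^2 + 2t^4 - 2t^5 + t^6 - 2t^7 + t^8
<D> = -A^-11 + 2A^-7 - A^-3 + 2A - 2A^5 - A^13 (w = +7)
1 component over 7 crossings, w = +7
27 Fox colorings among 3^7, |V(-1)| = 9: tricolorable
why: |V(-1)| = 9: so tricolorable, since 3 divides 9


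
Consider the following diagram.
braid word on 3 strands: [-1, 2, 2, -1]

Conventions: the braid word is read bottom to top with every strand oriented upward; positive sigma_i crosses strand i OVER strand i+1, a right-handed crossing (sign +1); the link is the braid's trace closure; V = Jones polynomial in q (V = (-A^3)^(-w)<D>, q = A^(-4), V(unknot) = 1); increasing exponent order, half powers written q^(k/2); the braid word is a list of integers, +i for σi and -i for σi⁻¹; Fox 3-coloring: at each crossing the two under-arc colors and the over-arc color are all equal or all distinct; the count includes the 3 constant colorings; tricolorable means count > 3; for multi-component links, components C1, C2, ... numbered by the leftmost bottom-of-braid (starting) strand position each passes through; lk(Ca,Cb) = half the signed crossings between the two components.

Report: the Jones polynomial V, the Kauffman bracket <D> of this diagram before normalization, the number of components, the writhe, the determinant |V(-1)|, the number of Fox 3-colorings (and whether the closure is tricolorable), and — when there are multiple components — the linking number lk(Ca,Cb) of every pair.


V = q^-2 + 2 + q^2
<D> = A^-8 + 2 + A^8 (w = 0)
3 components over 4 crossings, w = 0
lk(C1,C2): -1
lk(C1,C3) = +1
linking number lk(C2,C3) = 0
3 Fox colorings among 3^4, |V(-1)| = 4: not tricolorable
why: the 3 component pairs carry total linking 0


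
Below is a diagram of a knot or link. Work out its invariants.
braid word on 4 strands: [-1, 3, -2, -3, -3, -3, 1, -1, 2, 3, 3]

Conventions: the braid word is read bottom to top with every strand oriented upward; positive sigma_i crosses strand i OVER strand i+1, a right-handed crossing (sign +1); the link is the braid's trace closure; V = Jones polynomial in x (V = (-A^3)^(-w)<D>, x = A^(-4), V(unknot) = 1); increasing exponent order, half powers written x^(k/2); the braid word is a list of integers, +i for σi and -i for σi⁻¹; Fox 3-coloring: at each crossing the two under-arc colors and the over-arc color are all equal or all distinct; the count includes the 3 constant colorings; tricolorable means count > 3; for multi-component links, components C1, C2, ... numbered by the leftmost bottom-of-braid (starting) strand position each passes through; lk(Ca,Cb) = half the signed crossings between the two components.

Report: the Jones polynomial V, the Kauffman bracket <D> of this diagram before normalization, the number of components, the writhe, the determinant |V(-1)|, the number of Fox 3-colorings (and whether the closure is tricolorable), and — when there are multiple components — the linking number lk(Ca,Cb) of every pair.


V(x) = -x^-3 + x^-2 - x^-1 + 3 - x + x^2 - x^3
bracket: A^-15 - A^-11 + A^-7 - 3A^-3 + A - A^5 + A^9, w = -1
1 component, writhe -1, over 11 crossings
det 9, colorings 27 of 3^11 — tricolorable
observation: the span of V is 6, forcing >= 6 crossings in any diagram


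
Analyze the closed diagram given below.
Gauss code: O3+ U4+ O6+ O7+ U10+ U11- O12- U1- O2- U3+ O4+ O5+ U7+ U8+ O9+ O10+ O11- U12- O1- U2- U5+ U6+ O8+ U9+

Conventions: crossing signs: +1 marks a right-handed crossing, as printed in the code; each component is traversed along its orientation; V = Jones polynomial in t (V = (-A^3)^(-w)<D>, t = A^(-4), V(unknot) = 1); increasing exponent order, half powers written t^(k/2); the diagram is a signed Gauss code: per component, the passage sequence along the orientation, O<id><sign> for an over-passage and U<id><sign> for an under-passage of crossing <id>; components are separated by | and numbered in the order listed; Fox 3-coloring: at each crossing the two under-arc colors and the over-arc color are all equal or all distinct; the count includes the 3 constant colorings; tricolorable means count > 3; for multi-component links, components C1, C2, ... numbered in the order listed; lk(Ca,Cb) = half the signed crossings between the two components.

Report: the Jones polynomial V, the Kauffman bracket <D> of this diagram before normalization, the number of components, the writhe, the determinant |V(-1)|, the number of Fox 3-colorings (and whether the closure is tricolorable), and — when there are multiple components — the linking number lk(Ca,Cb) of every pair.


V(t) = 2t - 2t^2 + 3t^3 - 3t^4 + 2t^5 - 2t^6 + t^7
bracket: A^-16 - 2A^-12 + 2A^-8 - 3A^-4 + 3 - 2A^4 + 2A^8, w = +4
1 component, writhe +4, over 12 crossings
det 15, colorings 9 of 3^12 — tricolorable
observation: V spans 6 powers of t: at least 6 crossings in any diagram


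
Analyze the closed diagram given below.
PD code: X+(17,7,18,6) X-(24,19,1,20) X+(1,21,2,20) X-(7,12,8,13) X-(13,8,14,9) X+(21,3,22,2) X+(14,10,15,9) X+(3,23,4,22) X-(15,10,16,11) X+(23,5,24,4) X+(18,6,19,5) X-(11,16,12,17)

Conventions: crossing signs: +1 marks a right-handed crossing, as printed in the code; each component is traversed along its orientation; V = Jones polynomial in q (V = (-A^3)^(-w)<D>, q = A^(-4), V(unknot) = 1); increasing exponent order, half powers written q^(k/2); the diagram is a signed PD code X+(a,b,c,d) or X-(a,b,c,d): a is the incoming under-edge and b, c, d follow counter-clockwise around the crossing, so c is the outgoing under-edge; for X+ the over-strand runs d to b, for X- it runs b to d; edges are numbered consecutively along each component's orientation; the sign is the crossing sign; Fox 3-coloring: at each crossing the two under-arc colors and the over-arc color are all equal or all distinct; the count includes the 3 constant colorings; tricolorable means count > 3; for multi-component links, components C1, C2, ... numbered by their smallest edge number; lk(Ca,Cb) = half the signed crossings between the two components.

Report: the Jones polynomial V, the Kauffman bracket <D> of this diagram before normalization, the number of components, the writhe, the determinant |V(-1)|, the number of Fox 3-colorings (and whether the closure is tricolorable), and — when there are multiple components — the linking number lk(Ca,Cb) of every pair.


V = -q^-3 + q^-2 - q^-1 + 3 - q + q^2 - q^3
<D> = -A^-6 + A^-2 - A^2 + 3A^6 - A^10 + A^14 - A^18 (w = +2)
1 component over 12 crossings, w = +2
27 Fox colorings among 3^12, |V(-1)| = 9: tricolorable
why: |V(-1)| = 9: so tricolorable, since 3 divides 9


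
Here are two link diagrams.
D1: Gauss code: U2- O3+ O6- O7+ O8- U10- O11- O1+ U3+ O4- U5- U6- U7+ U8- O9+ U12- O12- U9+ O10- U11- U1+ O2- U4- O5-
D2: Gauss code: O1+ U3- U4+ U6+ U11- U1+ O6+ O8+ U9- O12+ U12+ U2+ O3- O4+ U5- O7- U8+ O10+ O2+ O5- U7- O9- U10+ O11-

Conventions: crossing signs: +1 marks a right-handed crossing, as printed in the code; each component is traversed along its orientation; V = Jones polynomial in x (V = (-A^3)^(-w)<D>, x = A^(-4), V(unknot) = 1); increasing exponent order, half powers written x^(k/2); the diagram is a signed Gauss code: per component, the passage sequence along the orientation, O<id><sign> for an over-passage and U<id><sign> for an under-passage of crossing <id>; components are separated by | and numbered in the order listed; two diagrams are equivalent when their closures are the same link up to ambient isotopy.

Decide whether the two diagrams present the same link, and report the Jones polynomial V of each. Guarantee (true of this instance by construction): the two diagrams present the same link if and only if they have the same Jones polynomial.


same link: no
V(D1) = -x^-6 + x^-5 - x^-4 + 2x^-3 - x^-2 + x^-1  [12 crossings, <D> = A^-8 - A^-4 + 2 - A^4 + A^8 - A^12, w = -4]
V(D2) = x^-2 - x^-1 + 1 - x + x^2  (w +2, c 12, <D> = A^-2 - A^2 + A^6 - A^10 + A^14)
note: V(x) takes 2 values over 2 diagrams, fixing the grouping


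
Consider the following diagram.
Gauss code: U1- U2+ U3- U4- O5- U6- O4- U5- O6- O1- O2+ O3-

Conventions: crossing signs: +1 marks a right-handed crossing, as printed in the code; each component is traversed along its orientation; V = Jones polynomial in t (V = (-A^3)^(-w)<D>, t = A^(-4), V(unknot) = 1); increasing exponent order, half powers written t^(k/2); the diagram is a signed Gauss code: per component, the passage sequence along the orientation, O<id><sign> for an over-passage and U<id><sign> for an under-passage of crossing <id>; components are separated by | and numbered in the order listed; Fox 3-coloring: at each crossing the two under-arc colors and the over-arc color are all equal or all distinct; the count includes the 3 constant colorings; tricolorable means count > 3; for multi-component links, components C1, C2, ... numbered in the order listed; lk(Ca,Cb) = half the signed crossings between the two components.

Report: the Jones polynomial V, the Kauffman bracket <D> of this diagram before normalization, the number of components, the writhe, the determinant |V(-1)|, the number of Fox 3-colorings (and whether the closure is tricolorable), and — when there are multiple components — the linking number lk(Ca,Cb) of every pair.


V = -t^-4 + t^-3 + t^-1
<D> = A^-8 + 1 - A^4 (w = -4)
1 component over 6 crossings, w = -4
9 Fox colorings among 3^6, |V(-1)| = 3: tricolorable
why: w = -4 shifts under R1 moves; the (-A^3)^(4) factor cancels that in V


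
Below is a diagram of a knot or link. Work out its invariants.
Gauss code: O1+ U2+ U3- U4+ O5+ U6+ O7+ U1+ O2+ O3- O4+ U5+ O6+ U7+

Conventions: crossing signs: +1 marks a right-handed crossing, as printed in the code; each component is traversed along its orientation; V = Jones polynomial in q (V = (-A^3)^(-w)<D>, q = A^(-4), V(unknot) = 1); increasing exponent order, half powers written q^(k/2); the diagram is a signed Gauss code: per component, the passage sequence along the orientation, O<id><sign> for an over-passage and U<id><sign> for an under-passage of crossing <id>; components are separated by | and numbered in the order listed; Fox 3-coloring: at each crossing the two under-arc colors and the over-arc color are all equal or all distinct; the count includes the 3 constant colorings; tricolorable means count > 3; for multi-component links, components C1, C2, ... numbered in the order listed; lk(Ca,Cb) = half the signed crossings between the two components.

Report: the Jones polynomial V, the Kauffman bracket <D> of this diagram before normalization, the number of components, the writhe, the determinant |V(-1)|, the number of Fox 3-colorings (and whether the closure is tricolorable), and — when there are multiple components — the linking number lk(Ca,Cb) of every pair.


V = q^2 + q^4 - q^5 + q^6 - q^7
<D> = A^-13 - A^-9 + A^-5 - A^-1 - A^7 (w = +5)
1 component over 7 crossings, w = +5
3 Fox colorings among 3^7, |V(-1)| = 5: not tricolorable
why: |V(-1)| = 5: so not tricolorable, since 3 does not divide 5


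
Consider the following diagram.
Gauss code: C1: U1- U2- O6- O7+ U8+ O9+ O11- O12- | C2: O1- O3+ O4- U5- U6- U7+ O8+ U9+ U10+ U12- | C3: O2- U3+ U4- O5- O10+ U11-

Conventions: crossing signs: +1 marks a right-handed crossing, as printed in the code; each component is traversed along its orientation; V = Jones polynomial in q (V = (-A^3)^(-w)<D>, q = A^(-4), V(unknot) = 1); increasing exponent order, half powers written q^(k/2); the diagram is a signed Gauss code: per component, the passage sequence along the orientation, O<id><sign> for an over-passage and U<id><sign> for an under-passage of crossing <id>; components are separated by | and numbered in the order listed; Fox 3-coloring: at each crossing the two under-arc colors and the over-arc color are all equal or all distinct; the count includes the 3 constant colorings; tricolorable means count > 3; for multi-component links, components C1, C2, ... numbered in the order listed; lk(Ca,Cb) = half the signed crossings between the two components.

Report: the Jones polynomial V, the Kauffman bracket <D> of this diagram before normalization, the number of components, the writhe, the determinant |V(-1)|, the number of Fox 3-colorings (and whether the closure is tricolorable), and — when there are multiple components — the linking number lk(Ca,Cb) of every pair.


V(q) = q^-3 + q^-2 + q^-1 + 1
bracket: A^-6 + A^-2 + A^2 + A^6, w = -2
3 components, writhe -2, over 12 crossings
lk(C1,C2) = 0
linking number lk(C1,C3) = -1
lk(C2,C3): 0
det 0, colorings 9 of 3^12 — tricolorable
observation: w = -2 shifts under R1 moves; the (-A^3)^(2) factor cancels that in V


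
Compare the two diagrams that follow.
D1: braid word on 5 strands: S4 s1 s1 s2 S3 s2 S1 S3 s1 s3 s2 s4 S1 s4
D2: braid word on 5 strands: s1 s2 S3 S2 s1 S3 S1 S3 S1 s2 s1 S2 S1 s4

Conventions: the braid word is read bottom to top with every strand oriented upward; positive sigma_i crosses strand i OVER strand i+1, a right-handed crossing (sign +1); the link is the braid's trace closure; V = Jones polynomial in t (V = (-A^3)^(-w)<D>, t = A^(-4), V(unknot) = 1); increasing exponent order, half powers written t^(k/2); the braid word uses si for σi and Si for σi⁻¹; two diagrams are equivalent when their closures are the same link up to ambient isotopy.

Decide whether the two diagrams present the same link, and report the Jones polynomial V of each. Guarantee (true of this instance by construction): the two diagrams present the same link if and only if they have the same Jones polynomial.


equivalent: no
V(D1) = t + t^3 - t^4  (w +4, c 14, <D> = -A^-4 + 1 + A^8)
V(D2) = -t^-4 + t^-3 + t^-1  (w -2, c 14, <D> = A^-2 + A^6 - A^10)
why: comparing 2 Jones polynomials yields 2 groups


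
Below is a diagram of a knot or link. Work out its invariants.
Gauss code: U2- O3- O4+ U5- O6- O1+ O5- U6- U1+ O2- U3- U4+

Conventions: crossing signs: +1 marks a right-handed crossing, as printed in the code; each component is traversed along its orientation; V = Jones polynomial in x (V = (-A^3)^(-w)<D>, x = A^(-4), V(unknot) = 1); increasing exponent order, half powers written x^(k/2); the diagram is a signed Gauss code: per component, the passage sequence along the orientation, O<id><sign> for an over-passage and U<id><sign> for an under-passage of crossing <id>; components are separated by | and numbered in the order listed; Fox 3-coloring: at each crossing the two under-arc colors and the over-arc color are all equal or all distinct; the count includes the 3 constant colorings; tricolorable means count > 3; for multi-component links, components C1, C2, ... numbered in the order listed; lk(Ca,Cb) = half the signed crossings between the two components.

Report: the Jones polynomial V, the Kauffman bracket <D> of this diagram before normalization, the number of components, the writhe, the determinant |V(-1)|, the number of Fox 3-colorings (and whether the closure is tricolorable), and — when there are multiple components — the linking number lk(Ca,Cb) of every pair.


V(x) = 1
bracket: A^-6, w = -2
1 component, writhe -2, over 6 crossings
det 1, colorings 3 of 3^6 — not tricolorable
observation: det 1 = |V(-1)|; not divisible by 3, so not tricolorable


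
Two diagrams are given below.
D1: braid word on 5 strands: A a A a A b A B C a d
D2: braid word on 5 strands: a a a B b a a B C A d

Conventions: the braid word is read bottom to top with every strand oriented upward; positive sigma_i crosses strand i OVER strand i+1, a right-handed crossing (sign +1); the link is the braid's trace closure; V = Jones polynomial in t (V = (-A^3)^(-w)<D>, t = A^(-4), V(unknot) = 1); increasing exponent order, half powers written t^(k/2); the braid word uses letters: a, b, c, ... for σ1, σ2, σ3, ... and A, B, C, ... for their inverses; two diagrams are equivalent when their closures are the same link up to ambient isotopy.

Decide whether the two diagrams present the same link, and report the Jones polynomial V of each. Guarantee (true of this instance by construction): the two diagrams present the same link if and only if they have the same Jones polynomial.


equivalent: no
V(D1) = -t^(-1/2) - t^(1/2)  (w -1, c 11, <D> = A^-5 + A^-1)
D2 (bracket A^-13 - A^-9 + A^-5 + A^3; 11 crossings at w = +3): V = -t^(3/2) - t^(7/2) + t^(9/2) - t^(11/2)
why: comparing 2 Jones polynomials yields 2 groups


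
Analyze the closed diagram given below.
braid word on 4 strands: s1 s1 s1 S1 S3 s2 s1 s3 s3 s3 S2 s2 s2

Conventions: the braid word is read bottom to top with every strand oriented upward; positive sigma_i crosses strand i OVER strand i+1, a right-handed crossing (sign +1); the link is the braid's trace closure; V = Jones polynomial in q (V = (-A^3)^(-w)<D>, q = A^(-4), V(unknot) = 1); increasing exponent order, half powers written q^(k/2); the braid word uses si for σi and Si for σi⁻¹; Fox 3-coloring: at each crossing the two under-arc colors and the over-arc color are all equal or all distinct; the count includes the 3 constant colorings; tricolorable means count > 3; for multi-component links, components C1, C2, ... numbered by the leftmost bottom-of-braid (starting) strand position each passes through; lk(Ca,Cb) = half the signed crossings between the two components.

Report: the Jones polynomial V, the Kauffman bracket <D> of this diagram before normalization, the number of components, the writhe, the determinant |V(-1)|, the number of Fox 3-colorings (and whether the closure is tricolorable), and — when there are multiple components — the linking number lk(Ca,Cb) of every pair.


V(q) = q^2 - q^3 + 3q^4 - 3q^5 + 3q^6 - 3q^7 + 2q^8 - q^9
bracket: A^-15 - 2A^-11 + 3A^-7 - 3A^-3 + 3A - 3A^5 + A^9 - A^13, w = +7
1 component, writhe +7, over 13 crossings
det 17, colorings 3 of 3^13 — not tricolorable
observation: w = +7 shifts under R1 moves; the (-A^3)^(-7) factor cancels that in V


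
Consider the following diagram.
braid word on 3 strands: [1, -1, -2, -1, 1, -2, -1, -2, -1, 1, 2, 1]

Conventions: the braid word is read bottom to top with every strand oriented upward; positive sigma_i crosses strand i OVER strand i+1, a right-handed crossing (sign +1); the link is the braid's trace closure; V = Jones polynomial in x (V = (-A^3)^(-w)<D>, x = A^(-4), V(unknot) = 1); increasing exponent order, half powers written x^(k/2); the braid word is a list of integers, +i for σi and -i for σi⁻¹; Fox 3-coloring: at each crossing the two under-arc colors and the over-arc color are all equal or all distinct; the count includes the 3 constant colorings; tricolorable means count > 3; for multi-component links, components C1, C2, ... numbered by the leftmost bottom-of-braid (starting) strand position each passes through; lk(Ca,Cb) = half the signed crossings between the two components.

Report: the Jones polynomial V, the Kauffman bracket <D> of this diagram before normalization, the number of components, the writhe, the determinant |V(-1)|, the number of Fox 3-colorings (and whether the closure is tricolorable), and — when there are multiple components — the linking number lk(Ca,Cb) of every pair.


V = x^-3 + x^-2 + x^-1 + 1
<D> = A^-6 + A^-2 + A^2 + A^6 (w = -2)
3 components over 12 crossings, w = -2
lk(C1,C2): 0
lk(C1,C3) = 0
linking number lk(C2,C3) = -1
9 Fox colorings among 3^12, |V(-1)| = 0: tricolorable
why: free reduction leaves σ2⁻¹ σ2⁻¹ of the original 12 letters


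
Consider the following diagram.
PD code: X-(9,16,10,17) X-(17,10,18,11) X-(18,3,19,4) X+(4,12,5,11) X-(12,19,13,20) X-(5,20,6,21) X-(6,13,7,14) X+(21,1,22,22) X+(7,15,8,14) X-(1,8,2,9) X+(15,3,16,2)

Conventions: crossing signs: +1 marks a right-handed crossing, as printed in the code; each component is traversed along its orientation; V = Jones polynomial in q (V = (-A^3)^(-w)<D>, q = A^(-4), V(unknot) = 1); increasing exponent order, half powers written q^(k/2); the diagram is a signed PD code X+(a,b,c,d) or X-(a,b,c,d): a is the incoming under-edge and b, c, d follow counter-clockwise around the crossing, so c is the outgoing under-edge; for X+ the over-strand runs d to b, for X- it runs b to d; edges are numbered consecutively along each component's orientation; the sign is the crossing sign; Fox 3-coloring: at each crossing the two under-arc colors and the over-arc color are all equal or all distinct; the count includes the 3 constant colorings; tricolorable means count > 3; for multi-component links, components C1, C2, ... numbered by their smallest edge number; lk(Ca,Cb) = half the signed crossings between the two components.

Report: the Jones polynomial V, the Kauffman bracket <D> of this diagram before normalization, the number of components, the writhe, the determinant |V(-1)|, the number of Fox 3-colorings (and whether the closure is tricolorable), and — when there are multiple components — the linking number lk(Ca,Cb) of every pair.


V = q^-7 - 2q^-6 + 2q^-5 - 3q^-4 + 3q^-3 - 2q^-2 + 2q^-1
<D> = -2A^-5 + 2A^-1 - 3A^3 + 3A^7 - 2A^11 + 2A^15 - A^19 (w = -3)
1 component over 11 crossings, w = -3
9 Fox colorings among 3^11, |V(-1)| = 15: tricolorable
why: |V(-1)| = 15: so tricolorable, since 3 divides 15


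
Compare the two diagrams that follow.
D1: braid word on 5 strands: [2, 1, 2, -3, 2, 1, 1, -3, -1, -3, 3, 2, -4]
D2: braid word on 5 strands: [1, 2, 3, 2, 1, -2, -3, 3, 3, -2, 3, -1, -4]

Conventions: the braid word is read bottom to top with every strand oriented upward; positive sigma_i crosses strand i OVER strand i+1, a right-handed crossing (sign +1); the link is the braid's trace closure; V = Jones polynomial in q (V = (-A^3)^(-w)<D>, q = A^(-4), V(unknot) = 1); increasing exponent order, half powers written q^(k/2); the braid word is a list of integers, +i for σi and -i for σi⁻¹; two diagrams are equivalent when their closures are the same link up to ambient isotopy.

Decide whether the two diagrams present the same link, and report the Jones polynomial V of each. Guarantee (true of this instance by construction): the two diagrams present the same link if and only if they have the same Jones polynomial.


equivalent: no
V(D1) = -q^(-1/2) + q^(1/2) - 2q^(3/2) + 2q^(5/2) - 2q^(7/2) + 2q^(9/2) - 2q^(11/2)  (w +3, c 13, <D> = 2A^-13 - 2A^-9 + 2A^-5 - 2A^-1 + 2A^3 - A^7 + A^11)
V(D2) = -q^(1/2) - q^(5/2)  [13 crossings, <D> = A^-1 + A^7, w = +3]
key observation: 2 values of V(q) split the 2 diagrams


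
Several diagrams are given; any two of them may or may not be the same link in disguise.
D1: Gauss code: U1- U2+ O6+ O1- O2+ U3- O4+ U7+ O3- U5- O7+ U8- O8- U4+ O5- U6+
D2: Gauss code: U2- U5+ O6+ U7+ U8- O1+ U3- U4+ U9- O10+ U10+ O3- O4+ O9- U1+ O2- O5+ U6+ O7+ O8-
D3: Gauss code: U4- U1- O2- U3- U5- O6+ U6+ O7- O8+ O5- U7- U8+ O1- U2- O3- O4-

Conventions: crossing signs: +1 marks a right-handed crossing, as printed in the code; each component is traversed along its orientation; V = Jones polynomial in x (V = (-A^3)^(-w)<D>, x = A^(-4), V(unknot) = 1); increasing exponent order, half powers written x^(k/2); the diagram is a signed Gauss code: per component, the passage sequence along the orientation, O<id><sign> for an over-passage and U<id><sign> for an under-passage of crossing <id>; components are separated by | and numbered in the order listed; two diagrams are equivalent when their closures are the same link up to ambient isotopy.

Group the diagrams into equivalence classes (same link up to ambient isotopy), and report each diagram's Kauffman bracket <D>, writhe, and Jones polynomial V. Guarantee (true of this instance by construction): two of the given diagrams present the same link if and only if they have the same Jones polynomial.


equivalence classes: {D1} | {D2} | {D3}
D1 (bracket A^-8 - A^-4 + 1 - A^4 + A^8; 8 crossings at w = 0): V = x^-2 - x^-1 + 1 - x + x^2
V(D2) = 1  (w +2, c 10, <D> = A^6)
V(D3) = -x^-4 + x^-3 + x^-1  [8 crossings, <D> = A^-8 + 1 - A^4, w = -4]
key observation: 3 classes among 3 diagrams; unequal V(x) rules out equality


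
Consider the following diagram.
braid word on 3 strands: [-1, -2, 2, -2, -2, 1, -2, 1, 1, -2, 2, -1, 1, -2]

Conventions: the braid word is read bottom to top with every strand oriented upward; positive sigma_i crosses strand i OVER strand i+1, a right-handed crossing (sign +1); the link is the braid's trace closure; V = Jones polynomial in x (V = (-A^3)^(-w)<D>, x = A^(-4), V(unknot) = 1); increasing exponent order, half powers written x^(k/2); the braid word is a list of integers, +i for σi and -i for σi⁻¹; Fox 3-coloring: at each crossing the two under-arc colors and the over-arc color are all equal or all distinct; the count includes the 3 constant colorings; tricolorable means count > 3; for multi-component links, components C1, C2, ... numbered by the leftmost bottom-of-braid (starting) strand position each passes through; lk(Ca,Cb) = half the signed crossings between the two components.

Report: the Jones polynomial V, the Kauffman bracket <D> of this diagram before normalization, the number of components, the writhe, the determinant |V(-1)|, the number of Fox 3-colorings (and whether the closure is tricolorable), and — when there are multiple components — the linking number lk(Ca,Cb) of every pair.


V(x) = x^-3 + x^-2 + x^-1 + 1
bracket: A^-6 + A^-2 + A^2 + A^6, w = -2
3 components, writhe -2, over 14 crossings
lk(C1,C2) = 0
linking number lk(C1,C3) = 0
lk(C2,C3): -1
det 0, colorings 9 of 3^14 — tricolorable
observation: the 3 component pairs carry total linking -1


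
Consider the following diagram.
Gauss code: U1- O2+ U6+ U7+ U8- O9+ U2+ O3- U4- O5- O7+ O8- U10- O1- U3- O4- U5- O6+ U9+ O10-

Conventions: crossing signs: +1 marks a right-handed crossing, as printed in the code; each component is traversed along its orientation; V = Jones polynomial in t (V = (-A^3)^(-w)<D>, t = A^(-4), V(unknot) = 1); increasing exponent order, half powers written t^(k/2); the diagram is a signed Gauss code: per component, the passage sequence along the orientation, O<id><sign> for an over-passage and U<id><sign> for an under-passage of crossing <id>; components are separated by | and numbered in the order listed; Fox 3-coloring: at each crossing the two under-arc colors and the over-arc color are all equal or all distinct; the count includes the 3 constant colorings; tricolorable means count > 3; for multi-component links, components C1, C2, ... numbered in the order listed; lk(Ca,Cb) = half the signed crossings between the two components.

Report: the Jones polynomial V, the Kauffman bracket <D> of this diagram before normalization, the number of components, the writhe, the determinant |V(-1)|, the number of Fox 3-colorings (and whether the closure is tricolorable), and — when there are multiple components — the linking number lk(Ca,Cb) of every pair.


V(t) = -t^-6 + 2t^-5 - 4t^-4 + 5t^-3 - 4t^-2 + 5t^-1 - 3 + 2t - t^2
bracket: -A^-14 + 2A^-10 - 3A^-6 + 5A^-2 - 4A^2 + 5A^6 - 4A^10 + 2A^14 - A^18, w = -2
1 component, writhe -2, over 10 crossings
det 27, colorings 9 of 3^10 — tricolorable
observation: the span of V is 8, forcing >= 8 crossings in any diagram


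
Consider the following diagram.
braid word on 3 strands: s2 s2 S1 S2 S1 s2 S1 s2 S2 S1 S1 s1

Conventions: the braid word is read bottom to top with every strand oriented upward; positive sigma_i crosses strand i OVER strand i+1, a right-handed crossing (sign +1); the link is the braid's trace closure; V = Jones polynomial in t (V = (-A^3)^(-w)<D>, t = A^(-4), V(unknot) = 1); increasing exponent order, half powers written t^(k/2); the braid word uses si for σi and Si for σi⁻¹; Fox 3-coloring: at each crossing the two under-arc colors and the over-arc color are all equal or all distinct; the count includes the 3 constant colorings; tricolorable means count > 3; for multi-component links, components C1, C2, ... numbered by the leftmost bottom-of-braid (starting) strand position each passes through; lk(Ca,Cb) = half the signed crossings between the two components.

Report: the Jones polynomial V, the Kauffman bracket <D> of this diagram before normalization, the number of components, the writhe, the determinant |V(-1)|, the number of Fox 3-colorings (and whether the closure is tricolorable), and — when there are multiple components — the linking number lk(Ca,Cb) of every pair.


Jones polynomial: V(t) = -t^-4 + t^-3 + t^-1
<D> = A^-2 + A^6 - A^10; writhe -2
components 1, writhe -2 (12 crossings)
3-colorings: 9 of 3^12, det 3 — tricolorable
note: |V(-1)| = 3: so tricolorable, since 3 divides 3


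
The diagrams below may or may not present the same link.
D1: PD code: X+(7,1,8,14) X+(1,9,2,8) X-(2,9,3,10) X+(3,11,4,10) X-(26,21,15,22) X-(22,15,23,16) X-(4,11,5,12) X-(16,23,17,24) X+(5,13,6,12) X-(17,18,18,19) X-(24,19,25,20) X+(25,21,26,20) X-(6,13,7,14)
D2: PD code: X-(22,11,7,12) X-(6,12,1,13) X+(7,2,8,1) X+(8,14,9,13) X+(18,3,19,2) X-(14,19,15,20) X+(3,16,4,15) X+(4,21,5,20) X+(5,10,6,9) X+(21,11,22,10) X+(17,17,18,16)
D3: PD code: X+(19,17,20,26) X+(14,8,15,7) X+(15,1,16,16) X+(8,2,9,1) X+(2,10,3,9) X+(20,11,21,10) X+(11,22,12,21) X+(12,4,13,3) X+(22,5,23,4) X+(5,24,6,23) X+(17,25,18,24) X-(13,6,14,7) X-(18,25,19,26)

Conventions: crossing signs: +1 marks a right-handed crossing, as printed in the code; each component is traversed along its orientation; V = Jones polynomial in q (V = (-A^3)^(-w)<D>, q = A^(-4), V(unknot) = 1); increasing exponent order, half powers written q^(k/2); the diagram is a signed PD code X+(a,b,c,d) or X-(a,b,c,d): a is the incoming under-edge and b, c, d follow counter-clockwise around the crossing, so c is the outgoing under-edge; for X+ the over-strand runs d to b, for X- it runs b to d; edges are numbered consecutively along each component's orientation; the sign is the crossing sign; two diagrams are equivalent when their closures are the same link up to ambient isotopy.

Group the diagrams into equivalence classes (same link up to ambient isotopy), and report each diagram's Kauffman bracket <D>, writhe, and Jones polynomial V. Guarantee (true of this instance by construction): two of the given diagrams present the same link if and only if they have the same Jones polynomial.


equivalence classes: {D1} | {D2} | {D3}
D1 (bracket A^-7 + A^-3 + A - A^9; 13 crossings at w = -3): V = q^(-9/2) - q^(-5/2) - q^(-3/2) - q^(-1/2)
V(D2) = -q^(1/2) + q^(3/2) - q^(5/2) - q^(9/2)  (w +5, c 11, <D> = A^-3 + A^5 - A^9 + A^13)
V(D3) = -q^(5/2) - q^(9/2) - q^(13/2) + q^(15/2)  (w +9, c 13, <D> = -A^-3 + A + A^9 + A^17)
observation: 3 classes among 3 diagrams; unequal V(q) rules out equality


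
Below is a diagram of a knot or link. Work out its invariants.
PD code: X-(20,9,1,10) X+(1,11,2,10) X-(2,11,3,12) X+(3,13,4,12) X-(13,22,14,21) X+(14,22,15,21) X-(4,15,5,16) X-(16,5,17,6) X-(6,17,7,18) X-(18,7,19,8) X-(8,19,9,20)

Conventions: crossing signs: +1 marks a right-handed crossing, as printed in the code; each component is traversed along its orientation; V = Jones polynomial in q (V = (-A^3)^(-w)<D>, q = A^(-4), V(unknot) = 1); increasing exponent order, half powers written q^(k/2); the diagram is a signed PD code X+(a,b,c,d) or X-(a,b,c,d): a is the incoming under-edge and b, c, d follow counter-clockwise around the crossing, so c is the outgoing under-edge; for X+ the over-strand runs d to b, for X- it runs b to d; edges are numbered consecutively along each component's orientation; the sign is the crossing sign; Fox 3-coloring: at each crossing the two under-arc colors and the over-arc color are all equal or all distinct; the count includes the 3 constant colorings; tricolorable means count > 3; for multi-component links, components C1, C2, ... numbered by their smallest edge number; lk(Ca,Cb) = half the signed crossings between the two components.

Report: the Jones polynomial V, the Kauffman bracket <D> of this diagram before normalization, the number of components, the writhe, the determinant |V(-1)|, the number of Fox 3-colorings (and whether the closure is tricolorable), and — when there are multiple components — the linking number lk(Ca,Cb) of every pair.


V = q^(-15/2) - q^(-7/2) - q^(-5/2) - q^(-3/2)
<D> = A^-9 + A^-5 + A^-1 - A^15 (w = -5)
2 components over 11 crossings, w = -5
lk(C1,C2): 0
9 Fox colorings among 3^12, |V(-1)| = 0: tricolorable
why: det 0 = |V(-1)|; divisible by 3, so tricolorable


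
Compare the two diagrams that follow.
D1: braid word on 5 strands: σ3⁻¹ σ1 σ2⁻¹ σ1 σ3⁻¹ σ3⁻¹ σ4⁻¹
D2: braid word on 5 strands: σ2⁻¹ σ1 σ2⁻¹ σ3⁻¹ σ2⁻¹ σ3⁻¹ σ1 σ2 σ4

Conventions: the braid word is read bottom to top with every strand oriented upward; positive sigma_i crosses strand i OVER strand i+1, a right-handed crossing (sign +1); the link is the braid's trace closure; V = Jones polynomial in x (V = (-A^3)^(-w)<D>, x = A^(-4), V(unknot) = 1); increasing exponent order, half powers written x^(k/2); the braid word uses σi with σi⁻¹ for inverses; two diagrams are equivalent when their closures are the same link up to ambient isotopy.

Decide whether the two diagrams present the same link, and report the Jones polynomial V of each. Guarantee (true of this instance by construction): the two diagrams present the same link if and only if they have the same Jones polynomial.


equivalent: yes
V(D1) = x^(-7/2) - x^(-5/2) + x^(-3/2) - 2x^(-1/2) - x^(3/2)  (w -3, c 7, <D> = A^-15 + 2A^-7 - A^-3 + A - A^5)
D2 (bracket A^-9 + 2A^-1 - A^3 + A^7 - A^11; 9 crossings at w = -1): V = x^(-7/2) - x^(-5/2) + x^(-3/2) - 2x^(-1/2) - x^(3/2)
why: all 2 diagrams share one V(x), hence one class


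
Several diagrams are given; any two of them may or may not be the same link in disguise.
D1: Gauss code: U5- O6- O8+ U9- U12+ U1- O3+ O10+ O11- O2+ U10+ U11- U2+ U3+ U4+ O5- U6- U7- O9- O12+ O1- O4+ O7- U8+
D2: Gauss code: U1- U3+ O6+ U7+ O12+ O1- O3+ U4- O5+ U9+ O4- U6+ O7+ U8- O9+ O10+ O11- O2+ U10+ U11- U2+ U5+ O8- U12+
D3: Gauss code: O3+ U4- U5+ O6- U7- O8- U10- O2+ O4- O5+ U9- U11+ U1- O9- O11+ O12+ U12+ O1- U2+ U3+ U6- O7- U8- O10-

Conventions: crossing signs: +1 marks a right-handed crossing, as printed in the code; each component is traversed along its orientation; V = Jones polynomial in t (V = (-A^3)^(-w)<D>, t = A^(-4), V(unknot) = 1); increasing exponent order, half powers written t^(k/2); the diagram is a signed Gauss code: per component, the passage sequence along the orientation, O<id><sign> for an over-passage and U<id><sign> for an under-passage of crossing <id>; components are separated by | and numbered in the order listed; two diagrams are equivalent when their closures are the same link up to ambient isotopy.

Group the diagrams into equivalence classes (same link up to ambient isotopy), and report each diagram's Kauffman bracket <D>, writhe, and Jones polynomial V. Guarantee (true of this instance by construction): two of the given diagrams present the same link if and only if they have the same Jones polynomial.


grouping into links: {D1} | {D2} | {D3}
V(D1) = 1  (w 0, c 12, <D> = 1)
V(D2) = t^-1 - 2 + 3t - 3t^2 + 4t^3 - 3t^4 + 2t^5 - t^6  [12 crossings, <D> = -A^-12 + 2A^-8 - 3A^-4 + 4 - 3A^4 + 3A^8 - 2A^12 + A^16, w = +4]
V(D3) = -t^-4 + t^-3 + t^-1  (w -2, c 12, <D> = A^-2 + A^6 - A^10)
key observation: 3 values of V(t) split the 3 diagrams
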